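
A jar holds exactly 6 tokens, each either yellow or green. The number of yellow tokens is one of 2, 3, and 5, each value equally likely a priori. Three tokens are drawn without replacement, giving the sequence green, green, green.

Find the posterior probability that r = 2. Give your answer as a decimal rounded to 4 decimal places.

Under each hypothesis, the probability of the observed sequence is: P(data | r = 2) = (4/6)(3/5)(2/4) = 1/5; P(data | r = 3) = (3/6)(2/5)(1/4) = 1/20; P(data | r = 5) = (1/6)(0/5) = 0.
Multiplying each by its prior: 1/3 · 1/5 = 1/15, 1/3 · 1/20 = 1/60, 1/3 · 0 = 0; these sum to 1/12.
So P(r = 2 | data) = (1/15) / (1/12) = 4/5.

0.8000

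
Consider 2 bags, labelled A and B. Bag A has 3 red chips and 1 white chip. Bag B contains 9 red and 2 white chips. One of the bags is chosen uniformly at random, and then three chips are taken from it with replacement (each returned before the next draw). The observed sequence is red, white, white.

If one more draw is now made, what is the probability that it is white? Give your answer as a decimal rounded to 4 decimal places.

The likelihood of the observed sequence under each hypothesis: P(data | bag A) = (3/4)(1/4)(1/4) = 0.046875; P(data | bag B) = (9/11)(2/11)(2/11) = 0.027047.
Weighting by the prior gives 1/2 · 0.046875 = 0.023438, 1/2 · 0.027047 = 0.013524; these sum to 0.036961.
Dividing through by the total gives posterior P(bag A | data) = 0.63411, P(bag B | data) = 0.36589.
The predictive probability is P(white next | data) = (1/4)(0.63411) + (2/11)(0.36589) = 0.22505.

0.2251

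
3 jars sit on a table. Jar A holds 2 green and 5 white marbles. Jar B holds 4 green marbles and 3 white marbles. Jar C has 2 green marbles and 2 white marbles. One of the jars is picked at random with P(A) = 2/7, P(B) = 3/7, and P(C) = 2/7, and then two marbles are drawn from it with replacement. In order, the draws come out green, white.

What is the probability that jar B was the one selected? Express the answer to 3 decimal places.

0.447

Compute the likelihood of the observed sequence for each case: P(data | jar A) = (2/7)(5/7) = 10/49; P(data | jar B) = (4/7)(3/7) = 12/49; P(data | jar C) = (2/4)(2/4) = 1/4.
Weighting by the prior gives 2/7 · 10/49 = 20/343, 3/7 · 12/49 = 36/343, 2/7 · 1/4 = 1/14; summing to 23/98.
So P(jar B | data) = (36/343) / (23/98) = 72/161.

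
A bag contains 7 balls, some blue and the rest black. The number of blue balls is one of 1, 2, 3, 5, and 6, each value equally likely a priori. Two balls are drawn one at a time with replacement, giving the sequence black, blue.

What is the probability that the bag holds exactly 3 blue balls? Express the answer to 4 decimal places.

0.2727

Under each hypothesis, the probability of the observed sequence is: P(data | r = 1) = (6/7)(1/7) = 6/49; P(data | r = 2) = (5/7)(2/7) = 10/49; P(data | r = 3) = (4/7)(3/7) = 12/49; P(data | r = 5) = (2/7)(5/7) = 10/49; P(data | r = 6) = (1/7)(6/7) = 6/49.
Multiplying each by its prior: 1/5 · 6/49 = 6/245, 1/5 · 10/49 = 2/49, 1/5 · 12/49 = 12/245, 1/5 · 10/49 = 2/49, 1/5 · 6/49 = 6/245; with total 44/245.
So P(r = 3 | data) = (12/245) / (44/245) = 3/11.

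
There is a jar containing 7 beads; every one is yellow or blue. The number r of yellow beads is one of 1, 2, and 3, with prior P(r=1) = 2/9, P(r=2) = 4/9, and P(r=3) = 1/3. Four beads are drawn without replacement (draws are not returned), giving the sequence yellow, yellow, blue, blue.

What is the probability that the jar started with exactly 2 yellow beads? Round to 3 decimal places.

0.426

Under each hypothesis, the probability of the observed sequence is: P(data | r = 1) = (1/7)(0/6) = 0; P(data | r = 2) = (2/7)(1/6)(5/5)(4/4) = 1/21; P(data | r = 3) = (3/7)(2/6)(4/5)(3/4) = 3/35.
Weighting by the prior gives 2/9 · 0 = 0, 4/9 · 1/21 = 4/189, 1/3 · 3/35 = 1/35; with total 47/945.
So P(r = 2 | data) = (4/189) / (47/945) = 20/47.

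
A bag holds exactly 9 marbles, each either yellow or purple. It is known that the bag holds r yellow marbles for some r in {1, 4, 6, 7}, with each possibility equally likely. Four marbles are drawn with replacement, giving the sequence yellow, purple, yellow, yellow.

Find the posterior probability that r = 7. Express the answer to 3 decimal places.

Under each hypothesis, the probability of the observed sequence is: P(data | r = 1) = (1/9)(8/9)(1/9)(1/9) = 0.0012193; P(data | r = 4) = (4/9)(5/9)(4/9)(4/9) = 0.048773; P(data | r = 6) = (6/9)(3/9)(6/9)(6/9) = 0.098765; P(data | r = 7) = (7/9)(2/9)(7/9)(7/9) = 0.10456.
Multiplying each by its prior: 1/4 · 0.0012193 = 0.00030483, 1/4 · 0.048773 = 0.012193, 1/4 · 0.098765 = 0.024691, 1/4 · 0.10456 = 0.026139; with total 0.063329.
Hence P(r = 7 | data) = (0.026139) / (0.063329) = 0.41276.

0.413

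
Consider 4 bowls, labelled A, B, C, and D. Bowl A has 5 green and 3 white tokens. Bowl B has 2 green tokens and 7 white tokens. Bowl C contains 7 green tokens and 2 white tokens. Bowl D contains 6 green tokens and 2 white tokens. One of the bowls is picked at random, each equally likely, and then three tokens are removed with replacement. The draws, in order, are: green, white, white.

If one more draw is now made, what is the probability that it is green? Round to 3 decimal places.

0.487

The likelihood of the observed sequence under each hypothesis: P(data | bowl A) = (5/8)(3/8)(3/8) = 0.087891; P(data | bowl B) = (2/9)(7/9)(7/9) = 0.13443; P(data | bowl C) = (7/9)(2/9)(2/9) = 0.038409; P(data | bowl D) = (6/8)(2/8)(2/8) = 0.046875.
Weighting by the prior gives 1/4 · 0.087891 = 0.021973, 1/4 · 0.13443 = 0.033608, 1/4 · 0.038409 = 0.0096022, 1/4 · 0.046875 = 0.011719; with total 0.076901.
The posterior is then P(bowl A | data) = 0.28573, P(bowl B | data) = 0.43702, P(bowl C | data) = 0.12486, P(bowl D | data) = 0.15239.
The predictive probability is P(green next | data) = (5/8)(0.28573) + (2/9)(0.43702) + (7/9)(0.12486) + (3/4)(0.15239) = 0.4871.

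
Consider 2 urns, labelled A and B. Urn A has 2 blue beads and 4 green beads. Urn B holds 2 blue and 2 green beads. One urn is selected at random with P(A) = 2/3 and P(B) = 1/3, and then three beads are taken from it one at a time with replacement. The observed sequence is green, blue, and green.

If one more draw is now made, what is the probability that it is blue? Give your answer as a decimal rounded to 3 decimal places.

Under each hypothesis, the probability of the observed sequence is: P(data | urn A) = (4/6)(2/6)(4/6) = 4/27; P(data | urn B) = (2/4)(2/4)(2/4) = 1/8.
Weighting by the prior gives 2/3 · 4/27 = 8/81, 1/3 · 1/8 = 1/24; these sum to 91/648.
The posterior is then P(urn A | data) = 64/91, P(urn B | data) = 27/91.
The predictive probability is P(blue next | data) = (1/3)(64/91) + (1/2)(27/91) = 209/546.

0.383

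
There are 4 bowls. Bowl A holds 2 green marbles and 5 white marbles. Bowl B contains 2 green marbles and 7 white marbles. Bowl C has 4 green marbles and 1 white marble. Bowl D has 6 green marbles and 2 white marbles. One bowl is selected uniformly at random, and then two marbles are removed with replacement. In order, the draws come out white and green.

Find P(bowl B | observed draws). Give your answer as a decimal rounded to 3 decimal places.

0.239

Compute the likelihood of the observed sequence for each case: P(data | bowl A) = (5/7)(2/7) = 0.20408; P(data | bowl B) = (7/9)(2/9) = 0.17284; P(data | bowl C) = (1/5)(4/5) = 0.16; P(data | bowl D) = (2/8)(6/8) = 0.1875.
Multiplying each by its prior: 1/4 · 0.20408 = 0.05102, 1/4 · 0.17284 = 0.04321, 1/4 · 0.16 = 0.04, 1/4 · 0.1875 = 0.046875; summing to 0.18111.
By Bayes' rule, P(bowl B | data) = (0.04321) / (0.18111) = 0.23859.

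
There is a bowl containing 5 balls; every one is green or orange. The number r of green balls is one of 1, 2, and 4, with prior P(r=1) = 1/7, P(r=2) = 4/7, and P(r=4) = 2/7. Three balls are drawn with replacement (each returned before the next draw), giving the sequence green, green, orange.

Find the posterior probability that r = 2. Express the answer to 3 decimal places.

Under each hypothesis, the probability of the observed sequence is: P(data | r = 1) = (1/5)(1/5)(4/5) = 4/125; P(data | r = 2) = (2/5)(2/5)(3/5) = 12/125; P(data | r = 4) = (4/5)(4/5)(1/5) = 16/125.
The prior-weighted likelihoods are 1/7 · 4/125 = 4/875, 4/7 · 12/125 = 48/875, 2/7 · 16/125 = 32/875; these sum to 12/125.
Hence P(r = 2 | data) = (48/875) / (12/125) = 4/7.

0.571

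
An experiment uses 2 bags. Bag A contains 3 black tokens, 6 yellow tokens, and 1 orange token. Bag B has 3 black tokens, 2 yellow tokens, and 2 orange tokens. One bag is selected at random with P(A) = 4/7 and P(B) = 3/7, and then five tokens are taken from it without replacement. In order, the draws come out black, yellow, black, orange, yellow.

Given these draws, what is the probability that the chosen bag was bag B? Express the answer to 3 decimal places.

0.545

For each hypothesis, P(data | H) works out to: P(data | bag A) = (3/10)(6/9)(2/8)(1/7)(5/6) = 0.0059524; P(data | bag B) = (3/7)(2/6)(2/5)(2/4)(1/3) = 0.0095238.
Multiplying each by its prior: 4/7 · 0.0059524 = 0.0034014, 3/7 · 0.0095238 = 0.0040816; with total 0.007483.
By Bayes' rule, P(bag B | data) = (0.0040816) / (0.007483) = 0.54545.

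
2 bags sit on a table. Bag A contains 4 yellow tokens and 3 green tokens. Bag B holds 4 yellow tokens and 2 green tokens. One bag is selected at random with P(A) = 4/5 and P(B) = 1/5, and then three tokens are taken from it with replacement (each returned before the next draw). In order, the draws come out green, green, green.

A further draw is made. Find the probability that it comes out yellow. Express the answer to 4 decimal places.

0.5815

For each hypothesis, P(data | H) works out to: P(data | bag A) = (3/7)(3/7)(3/7) = 0.078717; P(data | bag B) = (2/6)(2/6)(2/6) = 0.037037.
The prior-weighted likelihoods are 4/5 · 0.078717 = 0.062974, 1/5 · 0.037037 = 0.0074074; these sum to 0.070381.
Normalising, the posterior is P(bag A | data) = 0.89475, P(bag B | data) = 0.10525.
Averaging over the posterior, P(yellow next | data) = (4/7)(0.89475) + (2/3)(0.10525) = 0.58145.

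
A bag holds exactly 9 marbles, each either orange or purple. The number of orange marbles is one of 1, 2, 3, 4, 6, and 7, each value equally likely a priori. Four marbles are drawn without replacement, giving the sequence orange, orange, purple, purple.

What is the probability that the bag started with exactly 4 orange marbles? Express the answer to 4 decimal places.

Compute the likelihood of the observed sequence for each case: P(data | r = 1) = (1/9)(0/8) = 0; P(data | r = 2) = (2/9)(1/8)(7/7)(6/6) = 1/36; P(data | r = 3) = (3/9)(2/8)(6/7)(5/6) = 5/84; P(data | r = 4) = (4/9)(3/8)(5/7)(4/6) = 5/63; P(data | r = 6) = (6/9)(5/8)(3/7)(2/6) = 5/84; P(data | r = 7) = (7/9)(6/8)(2/7)(1/6) = 1/36.
The prior-weighted likelihoods are 1/6 · 0 = 0, 1/6 · 1/36 = 1/216, 1/6 · 5/84 = 5/504, 1/6 · 5/63 = 5/378, 1/6 · 5/84 = 5/504, 1/6 · 1/36 = 1/216; these sum to 8/189.
By Bayes' rule, P(r = 4 | data) = (5/378) / (8/189) = 5/16.

0.3125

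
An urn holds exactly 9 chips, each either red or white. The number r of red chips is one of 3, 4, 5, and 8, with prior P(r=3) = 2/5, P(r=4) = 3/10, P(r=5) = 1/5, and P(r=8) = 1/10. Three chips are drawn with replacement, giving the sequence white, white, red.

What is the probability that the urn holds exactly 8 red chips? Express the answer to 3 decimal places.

For each hypothesis, P(data | H) works out to: P(data | r = 3) = (6/9)(6/9)(3/9) = 0.14815; P(data | r = 4) = (5/9)(5/9)(4/9) = 0.13717; P(data | r = 5) = (4/9)(4/9)(5/9) = 0.10974; P(data | r = 8) = (1/9)(1/9)(8/9) = 0.010974.
Multiplying each by its prior: 2/5 · 0.14815 = 0.059259, 3/10 · 0.13717 = 0.041152, 1/5 · 0.10974 = 0.021948, 1/10 · 0.010974 = 0.0010974; summing to 0.12346.
Therefore the posterior P(r = 8 | data) = (0.0010974) / (0.12346) = 0.0088889.

0.009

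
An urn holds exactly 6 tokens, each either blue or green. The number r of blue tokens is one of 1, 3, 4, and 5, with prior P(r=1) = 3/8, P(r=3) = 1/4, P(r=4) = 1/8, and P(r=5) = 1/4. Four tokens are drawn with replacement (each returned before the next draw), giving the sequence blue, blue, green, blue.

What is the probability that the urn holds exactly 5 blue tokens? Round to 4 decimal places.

0.4505

Compute the likelihood of the observed sequence for each case: P(data | r = 1) = (1/6)(1/6)(5/6)(1/6) = 0.003858; P(data | r = 3) = (3/6)(3/6)(3/6)(3/6) = 0.0625; P(data | r = 4) = (4/6)(4/6)(2/6)(4/6) = 0.098765; P(data | r = 5) = (5/6)(5/6)(1/6)(5/6) = 0.096451.
Weighting by the prior gives 3/8 · 0.003858 = 0.0014468, 1/4 · 0.0625 = 0.015625, 1/8 · 0.098765 = 0.012346, 1/4 · 0.096451 = 0.024113; summing to 0.05353.
So P(r = 5 | data) = (0.024113) / (0.05353) = 0.45045.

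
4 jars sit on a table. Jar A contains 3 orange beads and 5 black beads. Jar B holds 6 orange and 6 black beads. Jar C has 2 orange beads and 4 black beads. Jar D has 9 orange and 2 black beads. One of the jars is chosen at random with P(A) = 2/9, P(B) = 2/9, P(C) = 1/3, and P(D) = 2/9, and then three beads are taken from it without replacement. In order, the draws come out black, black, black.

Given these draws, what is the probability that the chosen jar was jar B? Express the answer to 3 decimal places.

The likelihood of the observed sequence under each hypothesis: P(data | jar A) = (5/8)(4/7)(3/6) = 0.17857; P(data | jar B) = (6/12)(5/11)(4/10) = 0.090909; P(data | jar C) = (4/6)(3/5)(2/4) = 0.2; P(data | jar D) = (2/11)(1/10)(0/9) = 0.
The prior-weighted likelihoods are 2/9 · 0.17857 = 0.039683, 2/9 · 0.090909 = 0.020202, 1/3 · 0.2 = 0.066667, 2/9 · 0 = 0; with total 0.12655.
By Bayes' rule, P(jar B | data) = (0.020202) / (0.12655) = 0.15964.

0.160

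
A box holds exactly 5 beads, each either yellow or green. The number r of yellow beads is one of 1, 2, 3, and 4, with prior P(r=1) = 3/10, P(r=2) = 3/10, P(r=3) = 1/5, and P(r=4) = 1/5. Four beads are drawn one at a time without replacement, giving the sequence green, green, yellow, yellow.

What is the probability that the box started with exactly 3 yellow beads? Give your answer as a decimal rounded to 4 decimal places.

0.4000

Compute the likelihood of the observed sequence for each case: P(data | r = 1) = (4/5)(3/4)(1/3)(0/2) = 0; P(data | r = 2) = (3/5)(2/4)(2/3)(1/2) = 1/10; P(data | r = 3) = (2/5)(1/4)(3/3)(2/2) = 1/10; P(data | r = 4) = (1/5)(0/4) = 0.
The prior-weighted likelihoods are 3/10 · 0 = 0, 3/10 · 1/10 = 3/100, 1/5 · 1/10 = 1/50, 1/5 · 0 = 0; these sum to 1/20.
Therefore the posterior P(r = 3 | data) = (1/50) / (1/20) = 2/5.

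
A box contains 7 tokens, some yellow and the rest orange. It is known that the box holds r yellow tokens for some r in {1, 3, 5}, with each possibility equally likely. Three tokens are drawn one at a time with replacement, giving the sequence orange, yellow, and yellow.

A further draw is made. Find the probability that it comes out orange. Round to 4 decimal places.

0.4348

Compute the likelihood of the observed sequence for each case: P(data | r = 1) = (6/7)(1/7)(1/7) = 0.017493; P(data | r = 3) = (4/7)(3/7)(3/7) = 0.10496; P(data | r = 5) = (2/7)(5/7)(5/7) = 0.14577.
The prior-weighted likelihoods are 1/3 · 0.017493 = 0.0058309, 1/3 · 0.10496 = 0.034985, 1/3 · 0.14577 = 0.048591; with total 0.089407.
Normalising, the posterior is P(r = 1 | data) = 0.065217, P(r = 3 | data) = 0.3913, P(r = 5 | data) = 0.54348.
Averaging over the posterior, P(orange next | data) = (6/7)(0.065217) + (4/7)(0.3913) + (2/7)(0.54348) = 0.43478.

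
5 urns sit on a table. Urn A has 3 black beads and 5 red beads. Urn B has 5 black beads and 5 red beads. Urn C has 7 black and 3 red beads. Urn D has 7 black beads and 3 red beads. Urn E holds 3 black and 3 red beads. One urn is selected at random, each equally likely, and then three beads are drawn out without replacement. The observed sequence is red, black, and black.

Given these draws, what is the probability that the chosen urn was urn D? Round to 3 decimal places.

Compute the likelihood of the observed sequence for each case: P(data | urn A) = (5/8)(3/7)(2/6) = 0.089286; P(data | urn B) = (5/10)(5/9)(4/8) = 0.13889; P(data | urn C) = (3/10)(7/9)(6/8) = 0.175; P(data | urn D) = (3/10)(7/9)(6/8) = 0.175; P(data | urn E) = (3/6)(3/5)(2/4) = 0.15.
Multiplying each by its prior: 1/5 · 0.089286 = 0.017857, 1/5 · 0.13889 = 0.027778, 1/5 · 0.175 = 0.035, 1/5 · 0.175 = 0.035, 1/5 · 0.15 = 0.03; these sum to 0.14563.
Hence P(urn D | data) = (0.035) / (0.14563) = 0.24033.

0.240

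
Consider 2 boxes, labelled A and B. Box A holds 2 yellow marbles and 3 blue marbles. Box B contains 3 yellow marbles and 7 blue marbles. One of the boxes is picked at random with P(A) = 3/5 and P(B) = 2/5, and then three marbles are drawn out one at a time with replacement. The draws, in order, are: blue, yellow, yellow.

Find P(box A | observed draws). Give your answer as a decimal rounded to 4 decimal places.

For each hypothesis, P(data | H) works out to: P(data | box A) = (3/5)(2/5)(2/5) = 0.096; P(data | box B) = (7/10)(3/10)(3/10) = 0.063.
Weighting by the prior gives 3/5 · 0.096 = 0.0576, 2/5 · 0.063 = 0.0252; summing to 0.0828.
Therefore the posterior P(box A | data) = (0.0576) / (0.0828) = 0.69565.

0.6957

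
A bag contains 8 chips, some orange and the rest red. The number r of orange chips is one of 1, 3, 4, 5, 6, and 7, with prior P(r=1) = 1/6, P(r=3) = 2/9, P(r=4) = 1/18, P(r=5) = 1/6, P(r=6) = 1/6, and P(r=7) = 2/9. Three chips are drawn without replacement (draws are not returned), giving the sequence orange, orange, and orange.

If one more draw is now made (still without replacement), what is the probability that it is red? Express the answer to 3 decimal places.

Under each hypothesis, the probability of the observed sequence is: P(data | r = 1) = (1/8)(0/7) = 0; P(data | r = 3) = (3/8)(2/7)(1/6) = 1/56; P(data | r = 4) = (4/8)(3/7)(2/6) = 1/14; P(data | r = 5) = (5/8)(4/7)(3/6) = 5/28; P(data | r = 6) = (6/8)(5/7)(4/6) = 5/14; P(data | r = 7) = (7/8)(6/7)(5/6) = 5/8.
The prior-weighted likelihoods are 1/6 · 0 = 0, 2/9 · 1/56 = 1/252, 1/18 · 1/14 = 1/252, 1/6 · 5/28 = 5/168, 1/6 · 5/14 = 5/84, 2/9 · 5/8 = 5/36; these sum to 17/72.
Normalising, the posterior is P(r = 1 | data) = 0, P(r = 3 | data) = 2/119, P(r = 4 | data) = 2/119, P(r = 5 | data) = 15/119, P(r = 6 | data) = 30/119, P(r = 7 | data) = 10/17.
So P(red next | data) = Σ P(red next | H) P(H | data) = (1)(2/119) + (4/5)(2/119) + (3/5)(15/119) + (2/5)(30/119) + (1/5)(10/17) = 193/595.

0.324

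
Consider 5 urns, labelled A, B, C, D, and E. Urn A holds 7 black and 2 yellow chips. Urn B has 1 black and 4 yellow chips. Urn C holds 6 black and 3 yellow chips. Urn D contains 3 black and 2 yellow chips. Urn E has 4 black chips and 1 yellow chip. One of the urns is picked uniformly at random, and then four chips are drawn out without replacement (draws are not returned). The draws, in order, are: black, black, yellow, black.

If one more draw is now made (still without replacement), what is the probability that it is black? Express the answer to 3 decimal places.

Compute the likelihood of the observed sequence for each case: P(data | urn A) = (7/9)(6/8)(2/7)(5/6) = 0.13889; P(data | urn B) = (1/5)(0/4) = 0; P(data | urn C) = (6/9)(5/8)(3/7)(4/6) = 0.11905; P(data | urn D) = (3/5)(2/4)(2/3)(1/2) = 0.1; P(data | urn E) = (4/5)(3/4)(1/3)(2/2) = 0.2.
Weighting by the prior gives 1/5 · 0.13889 = 0.027778, 1/5 · 0 = 0, 1/5 · 0.11905 = 0.02381, 1/5 · 0.1 = 0.02, 1/5 · 0.2 = 0.04; summing to 0.11159.
The posterior is then P(urn A | data) = 0.24893, P(urn B | data) = 0, P(urn C | data) = 0.21337, P(urn D | data) = 0.17923, P(urn E | data) = 0.35846.
Averaging over the posterior, P(black next | data) = (4/5)(0.24893) + (3/5)(0.21337) + (0)(0.17923) + (1)(0.35846) = 0.68563.

0.686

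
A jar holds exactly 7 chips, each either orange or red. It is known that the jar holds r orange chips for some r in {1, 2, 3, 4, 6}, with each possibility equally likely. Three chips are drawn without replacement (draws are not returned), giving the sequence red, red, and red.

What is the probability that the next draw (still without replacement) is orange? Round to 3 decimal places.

0.400

For each hypothesis, P(data | H) works out to: P(data | r = 1) = (6/7)(5/6)(4/5) = 4/7; P(data | r = 2) = (5/7)(4/6)(3/5) = 2/7; P(data | r = 3) = (4/7)(3/6)(2/5) = 4/35; P(data | r = 4) = (3/7)(2/6)(1/5) = 1/35; P(data | r = 6) = (1/7)(0/6) = 0.
The prior-weighted likelihoods are 1/5 · 4/7 = 4/35, 1/5 · 2/7 = 2/35, 1/5 · 4/35 = 4/175, 1/5 · 1/35 = 1/175, 1/5 · 0 = 0; with total 1/5.
Normalising, the posterior is P(r = 1 | data) = 4/7, P(r = 2 | data) = 2/7, P(r = 3 | data) = 4/35, P(r = 4 | data) = 1/35, P(r = 6 | data) = 0.
So P(orange next | data) = Σ P(orange next | H) P(H | data) = (1/4)(4/7) + (1/2)(2/7) + (3/4)(4/35) + (1)(1/35) = 2/5.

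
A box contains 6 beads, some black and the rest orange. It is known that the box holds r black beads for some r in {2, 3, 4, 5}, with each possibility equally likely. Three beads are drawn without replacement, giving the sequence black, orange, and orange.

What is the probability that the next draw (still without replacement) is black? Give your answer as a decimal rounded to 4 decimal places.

0.5600

The likelihood of the observed sequence under each hypothesis: P(data | r = 2) = (2/6)(4/5)(3/4) = 1/5; P(data | r = 3) = (3/6)(3/5)(2/4) = 3/20; P(data | r = 4) = (4/6)(2/5)(1/4) = 1/15; P(data | r = 5) = (5/6)(1/5)(0/4) = 0.
Weighting by the prior gives 1/4 · 1/5 = 1/20, 1/4 · 3/20 = 3/80, 1/4 · 1/15 = 1/60, 1/4 · 0 = 0; summing to 5/48.
Normalising, the posterior is P(r = 2 | data) = 12/25, P(r = 3 | data) = 9/25, P(r = 4 | data) = 4/25, P(r = 5 | data) = 0.
So P(black next | data) = Σ P(black next | H) P(H | data) = (1/3)(12/25) + (2/3)(9/25) + (1)(4/25) = 14/25.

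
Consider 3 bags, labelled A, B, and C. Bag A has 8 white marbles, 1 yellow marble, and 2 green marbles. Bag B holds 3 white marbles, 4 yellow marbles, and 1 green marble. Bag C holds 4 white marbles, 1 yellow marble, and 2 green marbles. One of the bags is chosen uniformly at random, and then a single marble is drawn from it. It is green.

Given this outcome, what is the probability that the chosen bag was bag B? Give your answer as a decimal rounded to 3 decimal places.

0.211

For each hypothesis, P(data | H) works out to: P(data | bag A) = (2/11) = 0.18182; P(data | bag B) = (1/8) = 0.125; P(data | bag C) = (2/7) = 0.28571.
The prior-weighted likelihoods are 1/3 · 0.18182 = 0.060606, 1/3 · 0.125 = 0.041667, 1/3 · 0.28571 = 0.095238; summing to 0.19751.
Therefore the posterior P(bag B | data) = (0.041667) / (0.19751) = 0.21096.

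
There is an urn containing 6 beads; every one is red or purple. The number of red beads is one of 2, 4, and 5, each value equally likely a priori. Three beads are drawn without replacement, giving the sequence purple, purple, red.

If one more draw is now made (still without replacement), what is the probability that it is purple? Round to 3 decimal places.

Under each hypothesis, the probability of the observed sequence is: P(data | r = 2) = (4/6)(3/5)(2/4) = 1/5; P(data | r = 4) = (2/6)(1/5)(4/4) = 1/15; P(data | r = 5) = (1/6)(0/5) = 0.
The prior-weighted likelihoods are 1/3 · 1/5 = 1/15, 1/3 · 1/15 = 1/45, 1/3 · 0 = 0; with total 4/45.
The posterior is then P(r = 2 | data) = 3/4, P(r = 4 | data) = 1/4, P(r = 5 | data) = 0.
So P(purple next | data) = Σ P(purple next | H) P(H | data) = (2/3)(3/4) + (0)(1/4) = 1/2.

0.500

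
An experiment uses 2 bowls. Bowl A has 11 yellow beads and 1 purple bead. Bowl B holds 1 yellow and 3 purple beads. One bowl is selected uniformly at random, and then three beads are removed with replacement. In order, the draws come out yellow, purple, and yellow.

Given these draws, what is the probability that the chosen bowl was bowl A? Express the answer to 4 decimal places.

0.5990

Compute the likelihood of the observed sequence for each case: P(data | bowl A) = (11/12)(1/12)(11/12) = 0.070023; P(data | bowl B) = (1/4)(3/4)(1/4) = 0.046875.
The prior-weighted likelihoods are 1/2 · 0.070023 = 0.035012, 1/2 · 0.046875 = 0.023438; summing to 0.058449.
By Bayes' rule, P(bowl A | data) = (0.035012) / (0.058449) = 0.59901.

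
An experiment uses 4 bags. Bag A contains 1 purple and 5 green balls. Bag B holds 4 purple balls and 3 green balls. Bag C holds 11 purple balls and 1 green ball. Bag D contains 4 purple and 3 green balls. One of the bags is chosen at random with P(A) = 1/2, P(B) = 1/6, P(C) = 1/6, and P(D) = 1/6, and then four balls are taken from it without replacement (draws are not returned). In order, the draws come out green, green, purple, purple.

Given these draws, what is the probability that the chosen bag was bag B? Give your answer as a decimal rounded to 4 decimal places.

0.5000

Compute the likelihood of the observed sequence for each case: P(data | bag A) = (5/6)(4/5)(1/4)(0/3) = 0; P(data | bag B) = (3/7)(2/6)(4/5)(3/4) = 3/35; P(data | bag C) = (1/12)(0/11) = 0; P(data | bag D) = (3/7)(2/6)(4/5)(3/4) = 3/35.
The prior-weighted likelihoods are 1/2 · 0 = 0, 1/6 · 3/35 = 1/70, 1/6 · 0 = 0, 1/6 · 3/35 = 1/70; with total 1/35.
By Bayes' rule, P(bag B | data) = (1/70) / (1/35) = 1/2.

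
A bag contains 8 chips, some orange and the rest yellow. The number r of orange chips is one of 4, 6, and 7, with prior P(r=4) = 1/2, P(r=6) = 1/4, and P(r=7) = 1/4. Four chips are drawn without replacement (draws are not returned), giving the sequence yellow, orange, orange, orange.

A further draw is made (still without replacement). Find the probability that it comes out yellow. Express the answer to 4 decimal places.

0.3178

For each hypothesis, P(data | H) works out to: P(data | r = 4) = (4/8)(4/7)(3/6)(2/5) = 0.057143; P(data | r = 6) = (2/8)(6/7)(5/6)(4/5) = 0.14286; P(data | r = 7) = (1/8)(7/7)(6/6)(5/5) = 0.125.
The prior-weighted likelihoods are 1/2 · 0.057143 = 0.028571, 1/4 · 0.14286 = 0.035714, 1/4 · 0.125 = 0.03125; these sum to 0.095536.
The posterior is then P(r = 4 | data) = 0.29907, P(r = 6 | data) = 0.37383, P(r = 7 | data) = 0.3271.
The predictive probability is P(yellow next | data) = (3/4)(0.29907) + (1/4)(0.37383) + (0)(0.3271) = 0.31776.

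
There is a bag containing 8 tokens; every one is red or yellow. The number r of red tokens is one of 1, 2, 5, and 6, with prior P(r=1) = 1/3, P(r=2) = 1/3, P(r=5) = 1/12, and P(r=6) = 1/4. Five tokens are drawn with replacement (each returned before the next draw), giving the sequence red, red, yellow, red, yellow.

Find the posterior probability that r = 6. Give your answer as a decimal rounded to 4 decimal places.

0.5117

Under each hypothesis, the probability of the observed sequence is: P(data | r = 1) = (1/8)(1/8)(7/8)(1/8)(7/8) = 0.0014954; P(data | r = 2) = (2/8)(2/8)(6/8)(2/8)(6/8) = 0.0087891; P(data | r = 5) = (5/8)(5/8)(3/8)(5/8)(3/8) = 0.034332; P(data | r = 6) = (6/8)(6/8)(2/8)(6/8)(2/8) = 0.026367.
The prior-weighted likelihoods are 1/3 · 0.0014954 = 0.00049845, 1/3 · 0.0087891 = 0.0029297, 1/12 · 0.034332 = 0.002861, 1/4 · 0.026367 = 0.0065918; summing to 0.012881.
So P(r = 6 | data) = (0.0065918) / (0.012881) = 0.51175.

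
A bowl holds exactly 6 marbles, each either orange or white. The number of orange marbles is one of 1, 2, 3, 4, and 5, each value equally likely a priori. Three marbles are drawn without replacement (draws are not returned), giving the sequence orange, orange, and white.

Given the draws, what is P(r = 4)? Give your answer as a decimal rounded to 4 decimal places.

0.3429

Compute the likelihood of the observed sequence for each case: P(data | r = 1) = (1/6)(0/5) = 0; P(data | r = 2) = (2/6)(1/5)(4/4) = 1/15; P(data | r = 3) = (3/6)(2/5)(3/4) = 3/20; P(data | r = 4) = (4/6)(3/5)(2/4) = 1/5; P(data | r = 5) = (5/6)(4/5)(1/4) = 1/6.
Multiplying each by its prior: 1/5 · 0 = 0, 1/5 · 1/15 = 1/75, 1/5 · 3/20 = 3/100, 1/5 · 1/5 = 1/25, 1/5 · 1/6 = 1/30; these sum to 7/60.
So P(r = 4 | data) = (1/25) / (7/60) = 12/35.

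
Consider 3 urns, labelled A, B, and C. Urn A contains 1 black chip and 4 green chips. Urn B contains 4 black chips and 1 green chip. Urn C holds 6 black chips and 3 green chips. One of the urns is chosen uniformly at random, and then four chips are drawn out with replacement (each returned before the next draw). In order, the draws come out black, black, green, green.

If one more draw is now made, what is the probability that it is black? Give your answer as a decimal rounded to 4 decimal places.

Compute the likelihood of the observed sequence for each case: P(data | urn A) = (1/5)(1/5)(4/5)(4/5) = 0.0256; P(data | urn B) = (4/5)(4/5)(1/5)(1/5) = 0.0256; P(data | urn C) = (6/9)(6/9)(3/9)(3/9) = 0.049383.
The prior-weighted likelihoods are 1/3 · 0.0256 = 0.0085333, 1/3 · 0.0256 = 0.0085333, 1/3 · 0.049383 = 0.016461; with total 0.033528.
Normalising, the posterior is P(urn A | data) = 0.25452, P(urn B | data) = 0.25452, P(urn C | data) = 0.49097.
So P(black next | data) = Σ P(black next | H) P(H | data) = (1/5)(0.25452) + (4/5)(0.25452) + (2/3)(0.49097) = 0.58183.

0.5818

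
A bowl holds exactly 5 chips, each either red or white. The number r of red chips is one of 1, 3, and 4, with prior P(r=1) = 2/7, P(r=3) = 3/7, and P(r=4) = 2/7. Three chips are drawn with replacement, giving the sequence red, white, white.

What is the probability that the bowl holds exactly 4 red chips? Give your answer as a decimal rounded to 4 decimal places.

0.1053

For each hypothesis, P(data | H) works out to: P(data | r = 1) = (1/5)(4/5)(4/5) = 16/125; P(data | r = 3) = (3/5)(2/5)(2/5) = 12/125; P(data | r = 4) = (4/5)(1/5)(1/5) = 4/125.
Weighting by the prior gives 2/7 · 16/125 = 32/875, 3/7 · 12/125 = 36/875, 2/7 · 4/125 = 8/875; with total 76/875.
By Bayes' rule, P(r = 4 | data) = (8/875) / (76/875) = 2/19.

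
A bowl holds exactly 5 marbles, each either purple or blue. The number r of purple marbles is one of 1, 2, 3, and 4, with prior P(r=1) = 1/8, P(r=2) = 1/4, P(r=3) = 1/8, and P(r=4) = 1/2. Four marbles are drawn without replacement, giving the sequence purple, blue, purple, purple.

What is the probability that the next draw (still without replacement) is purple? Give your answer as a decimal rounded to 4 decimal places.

0.8889

The likelihood of the observed sequence under each hypothesis: P(data | r = 1) = (1/5)(4/4)(0/3) = 0; P(data | r = 2) = (2/5)(3/4)(1/3)(0/2) = 0; P(data | r = 3) = (3/5)(2/4)(2/3)(1/2) = 1/10; P(data | r = 4) = (4/5)(1/4)(3/3)(2/2) = 1/5.
Weighting by the prior gives 1/8 · 0 = 0, 1/4 · 0 = 0, 1/8 · 1/10 = 1/80, 1/2 · 1/5 = 1/10; with total 9/80.
Normalising, the posterior is P(r = 1 | data) = 0, P(r = 2 | data) = 0, P(r = 3 | data) = 1/9, P(r = 4 | data) = 8/9.
The predictive probability is P(purple next | data) = (0)(1/9) + (1)(8/9) = 8/9.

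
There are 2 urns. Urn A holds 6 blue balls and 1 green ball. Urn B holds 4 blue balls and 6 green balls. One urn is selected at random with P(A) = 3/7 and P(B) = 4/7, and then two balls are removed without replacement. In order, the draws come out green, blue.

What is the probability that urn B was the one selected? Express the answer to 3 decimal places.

0.713

The likelihood of the observed sequence under each hypothesis: P(data | urn A) = (1/7)(6/6) = 1/7; P(data | urn B) = (6/10)(4/9) = 4/15.
Multiplying each by its prior: 3/7 · 1/7 = 3/49, 4/7 · 4/15 = 16/105; summing to 157/735.
Hence P(urn B | data) = (16/105) / (157/735) = 112/157.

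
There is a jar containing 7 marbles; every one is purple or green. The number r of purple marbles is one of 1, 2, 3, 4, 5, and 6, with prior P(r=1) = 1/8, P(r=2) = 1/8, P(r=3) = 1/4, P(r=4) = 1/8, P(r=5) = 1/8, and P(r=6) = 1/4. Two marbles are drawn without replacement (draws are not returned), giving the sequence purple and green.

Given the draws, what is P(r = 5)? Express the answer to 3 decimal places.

The likelihood of the observed sequence under each hypothesis: P(data | r = 1) = (1/7)(6/6) = 1/7; P(data | r = 2) = (2/7)(5/6) = 5/21; P(data | r = 3) = (3/7)(4/6) = 2/7; P(data | r = 4) = (4/7)(3/6) = 2/7; P(data | r = 5) = (5/7)(2/6) = 5/21; P(data | r = 6) = (6/7)(1/6) = 1/7.
Weighting by the prior gives 1/8 · 1/7 = 1/56, 1/8 · 5/21 = 5/168, 1/4 · 2/7 = 1/14, 1/8 · 2/7 = 1/28, 1/8 · 5/21 = 5/168, 1/4 · 1/7 = 1/28; summing to 37/168.
Hence P(r = 5 | data) = (5/168) / (37/168) = 5/37.

0.135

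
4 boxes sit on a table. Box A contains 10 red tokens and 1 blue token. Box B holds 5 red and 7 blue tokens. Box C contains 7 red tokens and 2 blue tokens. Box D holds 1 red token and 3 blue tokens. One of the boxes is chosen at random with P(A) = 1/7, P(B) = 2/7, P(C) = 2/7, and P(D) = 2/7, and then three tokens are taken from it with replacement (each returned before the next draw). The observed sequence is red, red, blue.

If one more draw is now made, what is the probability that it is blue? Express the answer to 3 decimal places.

0.398

The likelihood of the observed sequence under each hypothesis: P(data | box A) = (10/11)(10/11)(1/11) = 0.075131; P(data | box B) = (5/12)(5/12)(7/12) = 0.10127; P(data | box C) = (7/9)(7/9)(2/9) = 0.13443; P(data | box D) = (1/4)(1/4)(3/4) = 0.046875.
Weighting by the prior gives 1/7 · 0.075131 = 0.010733, 2/7 · 0.10127 = 0.028935, 2/7 · 0.13443 = 0.038409, 2/7 · 0.046875 = 0.013393; summing to 0.09147.
Normalising, the posterior is P(box A | data) = 0.11734, P(box B | data) = 0.31634, P(box C | data) = 0.41991, P(box D | data) = 0.14642.
So P(blue next | data) = Σ P(blue next | H) P(H | data) = (1/11)(0.11734) + (7/12)(0.31634) + (2/9)(0.41991) + (3/4)(0.14642) = 0.39832.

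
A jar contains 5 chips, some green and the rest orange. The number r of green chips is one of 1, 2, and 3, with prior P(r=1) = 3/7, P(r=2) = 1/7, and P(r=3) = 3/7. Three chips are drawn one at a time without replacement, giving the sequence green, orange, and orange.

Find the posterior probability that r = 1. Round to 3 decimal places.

Compute the likelihood of the observed sequence for each case: P(data | r = 1) = (1/5)(4/4)(3/3) = 1/5; P(data | r = 2) = (2/5)(3/4)(2/3) = 1/5; P(data | r = 3) = (3/5)(2/4)(1/3) = 1/10.
Multiplying each by its prior: 3/7 · 1/5 = 3/35, 1/7 · 1/5 = 1/35, 3/7 · 1/10 = 3/70; summing to 11/70.
Hence P(r = 1 | data) = (3/35) / (11/70) = 6/11.

0.545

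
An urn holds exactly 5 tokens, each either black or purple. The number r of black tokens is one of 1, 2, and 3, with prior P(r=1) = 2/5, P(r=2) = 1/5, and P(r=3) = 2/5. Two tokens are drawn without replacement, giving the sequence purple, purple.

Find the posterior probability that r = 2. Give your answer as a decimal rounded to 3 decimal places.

0.176

For each hypothesis, P(data | H) works out to: P(data | r = 1) = (4/5)(3/4) = 3/5; P(data | r = 2) = (3/5)(2/4) = 3/10; P(data | r = 3) = (2/5)(1/4) = 1/10.
Weighting by the prior gives 2/5 · 3/5 = 6/25, 1/5 · 3/10 = 3/50, 2/5 · 1/10 = 1/25; summing to 17/50.
By Bayes' rule, P(r = 2 | data) = (3/50) / (17/50) = 3/17.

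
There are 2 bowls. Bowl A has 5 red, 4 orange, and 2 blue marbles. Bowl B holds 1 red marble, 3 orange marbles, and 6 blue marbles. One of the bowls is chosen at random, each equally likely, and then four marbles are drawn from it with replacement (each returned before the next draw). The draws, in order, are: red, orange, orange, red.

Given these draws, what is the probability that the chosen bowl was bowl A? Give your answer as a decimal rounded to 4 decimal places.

For each hypothesis, P(data | H) works out to: P(data | bowl A) = (5/11)(4/11)(4/11)(5/11) = 0.027321; P(data | bowl B) = (1/10)(3/10)(3/10)(1/10) = 0.0009.
Weighting by the prior gives 1/2 · 0.027321 = 0.01366, 1/2 · 0.0009 = 0.00045; these sum to 0.01411.
By Bayes' rule, P(bowl A | data) = (0.01366) / (0.01411) = 0.96811.

0.9681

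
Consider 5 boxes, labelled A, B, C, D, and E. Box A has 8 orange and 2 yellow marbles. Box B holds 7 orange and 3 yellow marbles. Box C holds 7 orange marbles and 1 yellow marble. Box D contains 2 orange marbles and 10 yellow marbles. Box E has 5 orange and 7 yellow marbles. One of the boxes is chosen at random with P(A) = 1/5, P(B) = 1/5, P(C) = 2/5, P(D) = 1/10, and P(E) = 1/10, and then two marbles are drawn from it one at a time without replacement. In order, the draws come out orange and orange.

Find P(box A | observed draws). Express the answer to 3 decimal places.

Under each hypothesis, the probability of the observed sequence is: P(data | box A) = (8/10)(7/9) = 28/45; P(data | box B) = (7/10)(6/9) = 7/15; P(data | box C) = (7/8)(6/7) = 3/4; P(data | box D) = (2/12)(1/11) = 1/66; P(data | box E) = (5/12)(4/11) = 5/33.
Multiplying each by its prior: 1/5 · 28/45 = 28/225, 1/5 · 7/15 = 7/75, 2/5 · 3/4 = 3/10, 1/10 · 1/66 = 1/660, 1/10 · 5/33 = 1/66; with total 481/900.
By Bayes' rule, P(box A | data) = (28/225) / (481/900) = 112/481.

0.233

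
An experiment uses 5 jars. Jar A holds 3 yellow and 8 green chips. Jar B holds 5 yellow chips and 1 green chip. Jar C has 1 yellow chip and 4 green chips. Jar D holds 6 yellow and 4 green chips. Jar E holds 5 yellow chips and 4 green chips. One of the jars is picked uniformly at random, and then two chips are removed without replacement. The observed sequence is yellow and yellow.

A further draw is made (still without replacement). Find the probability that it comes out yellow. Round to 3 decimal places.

0.594

Under each hypothesis, the probability of the observed sequence is: P(data | jar A) = (3/11)(2/10) = 0.054545; P(data | jar B) = (5/6)(4/5) = 0.66667; P(data | jar C) = (1/5)(0/4) = 0; P(data | jar D) = (6/10)(5/9) = 0.33333; P(data | jar E) = (5/9)(4/8) = 0.27778.
Weighting by the prior gives 1/5 · 0.054545 = 0.010909, 1/5 · 0.66667 = 0.13333, 1/5 · 0 = 0, 1/5 · 0.33333 = 0.066667, 1/5 · 0.27778 = 0.055556; these sum to 0.26646.
The posterior is then P(jar A | data) = 0.04094, P(jar B | data) = 0.50038, P(jar C | data) = 0, P(jar D | data) = 0.25019, P(jar E | data) = 0.20849.
The predictive probability is P(yellow next | data) = (1/9)(0.04094) + (3/4)(0.50038) + (1/2)(0.25019) + (3/7)(0.20849) = 0.59428.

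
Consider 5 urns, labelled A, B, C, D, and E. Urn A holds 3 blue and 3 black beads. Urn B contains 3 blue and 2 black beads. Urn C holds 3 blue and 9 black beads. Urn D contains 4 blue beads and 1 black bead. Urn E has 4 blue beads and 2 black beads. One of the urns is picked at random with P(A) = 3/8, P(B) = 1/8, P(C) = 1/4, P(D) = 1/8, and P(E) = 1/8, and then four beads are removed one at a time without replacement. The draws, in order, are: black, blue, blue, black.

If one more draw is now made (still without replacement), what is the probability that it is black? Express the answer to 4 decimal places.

0.3961

Compute the likelihood of the observed sequence for each case: P(data | urn A) = (3/6)(3/5)(2/4)(2/3) = 0.1; P(data | urn B) = (2/5)(3/4)(2/3)(1/2) = 0.1; P(data | urn C) = (9/12)(3/11)(2/10)(8/9) = 0.036364; P(data | urn D) = (1/5)(4/4)(3/3)(0/2) = 0; P(data | urn E) = (2/6)(4/5)(3/4)(1/3) = 0.066667.
The prior-weighted likelihoods are 3/8 · 0.1 = 0.0375, 1/8 · 0.1 = 0.0125, 1/4 · 0.036364 = 0.0090909, 1/8 · 0 = 0, 1/8 · 0.066667 = 0.0083333; with total 0.067424.
Normalising, the posterior is P(urn A | data) = 0.55618, P(urn B | data) = 0.18539, P(urn C | data) = 0.13483, P(urn D | data) = 0, P(urn E | data) = 0.1236.
Averaging over the posterior, P(black next | data) = (1/2)(0.55618) + (0)(0.18539) + (7/8)(0.13483) + (0)(0.1236) = 0.39607.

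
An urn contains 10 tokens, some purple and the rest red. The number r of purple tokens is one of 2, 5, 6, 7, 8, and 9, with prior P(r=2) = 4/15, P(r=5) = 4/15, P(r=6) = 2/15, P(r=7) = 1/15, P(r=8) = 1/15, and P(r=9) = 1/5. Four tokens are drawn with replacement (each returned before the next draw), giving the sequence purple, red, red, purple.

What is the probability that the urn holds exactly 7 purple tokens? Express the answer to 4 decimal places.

0.0785

Under each hypothesis, the probability of the observed sequence is: P(data | r = 2) = (2/10)(8/10)(8/10)(2/10) = 0.0256; P(data | r = 5) = (5/10)(5/10)(5/10)(5/10) = 0.0625; P(data | r = 6) = (6/10)(4/10)(4/10)(6/10) = 0.0576; P(data | r = 7) = (7/10)(3/10)(3/10)(7/10) = 0.0441; P(data | r = 8) = (8/10)(2/10)(2/10)(8/10) = 0.0256; P(data | r = 9) = (9/10)(1/10)(1/10)(9/10) = 0.0081.
The prior-weighted likelihoods are 4/15 · 0.0256 = 0.0068267, 4/15 · 0.0625 = 0.016667, 2/15 · 0.0576 = 0.00768, 1/15 · 0.0441 = 0.00294, 1/15 · 0.0256 = 0.0017067, 1/5 · 0.0081 = 0.00162; these sum to 0.03744.
Hence P(r = 7 | data) = (0.00294) / (0.03744) = 0.078526.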